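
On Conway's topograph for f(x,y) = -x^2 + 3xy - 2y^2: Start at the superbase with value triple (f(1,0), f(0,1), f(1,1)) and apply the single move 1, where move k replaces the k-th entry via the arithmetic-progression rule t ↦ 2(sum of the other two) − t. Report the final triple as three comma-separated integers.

start (-1,-2,0) = (f(1,0),f(0,1),f(1,1))
replace slot 1: 2·((-2)+0) − (-1) = -3 → (-3,-2,0)

-3,-2,0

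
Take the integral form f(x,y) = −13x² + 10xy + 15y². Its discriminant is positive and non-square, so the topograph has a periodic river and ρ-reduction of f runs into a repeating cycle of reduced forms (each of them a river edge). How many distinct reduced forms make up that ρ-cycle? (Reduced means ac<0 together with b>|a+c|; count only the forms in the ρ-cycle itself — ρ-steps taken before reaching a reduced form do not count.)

D = 880, ⌊√D⌋ = 29
river: ρ → (15,20,-8)
river: ρ → (-8,28,3)
river: ρ → (3,26,-17)
river: ρ → (-17,8,12)
river: ρ → (12,16,-13)
river: ρ → (-13,10,15)
ρ-cycle length = 6 (tail of 0 descent steps not counted)

6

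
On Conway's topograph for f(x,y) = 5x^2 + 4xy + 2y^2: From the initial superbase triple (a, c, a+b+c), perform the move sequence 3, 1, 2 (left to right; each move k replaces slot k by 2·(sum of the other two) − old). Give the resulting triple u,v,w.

start (5,2,11) = (f(1,0),f(0,1),f(1,1))
replace slot 3: 2·(5+2) − 11 = 3 → (5,2,3)
replace slot 1: 2·(2+3) − 5 = 5 → (5,2,3)
replace slot 2: 2·(5+3) − 2 = 14 → (5,14,3)

5,14,3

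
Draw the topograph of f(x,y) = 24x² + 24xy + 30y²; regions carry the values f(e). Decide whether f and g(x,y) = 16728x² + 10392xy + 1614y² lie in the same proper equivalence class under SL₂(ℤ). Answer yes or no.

D₁ = -2304, D₂ = -2304
f: reduced (well bottom): (24,24,30) with a≤c, −a<b≤a
g: flip: (16728,10392,1614)→(1614,-10392,16728)
g: translate: b→-708 (≡-10392 mod 3228), so (1614,-10392,16728)→(1614,-708,78)
g: flip: (1614,-708,78)→(78,708,1614)
g: translate: b→-72 (≡708 mod 156), so (78,708,1614)→(78,-72,24)
g: flip: (78,-72,24)→(24,72,78)
g: translate: b→24 (≡72 mod 48), so (24,72,78)→(24,24,30)
g: reduced (well bottom): (24,24,30) with a≤c, −a<b≤a
reduced forms (24, 24, 30) vs (24, 24, 30) ⇒ equivalent

yes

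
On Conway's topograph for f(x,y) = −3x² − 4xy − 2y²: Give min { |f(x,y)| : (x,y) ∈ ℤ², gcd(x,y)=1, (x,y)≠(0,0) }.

translate: b→-2 (≡4 mod 6), so (3,4,2)→(3,-2,1)
flip: (3,-2,1)→(1,2,3)
translate: b→0 (≡2 mod 2), so (1,2,3)→(1,0,2)
reduced (well bottom): (1,0,2) with a≤c, −a<b≤a
well minimum |f| = |-1| = 1 (negative-definite)

1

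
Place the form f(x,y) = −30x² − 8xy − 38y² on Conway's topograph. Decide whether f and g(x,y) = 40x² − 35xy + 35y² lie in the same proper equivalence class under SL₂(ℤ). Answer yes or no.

D₁ = -4496, D₂ = -4375
discriminants differ ⇒ not SL₂(ℤ)-equivalent

no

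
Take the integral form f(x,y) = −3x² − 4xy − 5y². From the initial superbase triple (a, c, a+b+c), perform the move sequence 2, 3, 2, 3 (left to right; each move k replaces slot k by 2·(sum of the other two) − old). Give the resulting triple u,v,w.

start (-3,-5,-12) = (f(1,0),f(0,1),f(1,1))
replace slot 2: 2·((-3)+(-12)) − (-5) = -25 → (-3,-25,-12)
replace slot 3: 2·((-3)+(-25)) − (-12) = -44 → (-3,-25,-44)
replace slot 2: 2·((-3)+(-44)) − (-25) = -69 → (-3,-69,-44)
replace slot 3: 2·((-3)+(-69)) − (-44) = -100 → (-3,-69,-100)

-3,-69,-100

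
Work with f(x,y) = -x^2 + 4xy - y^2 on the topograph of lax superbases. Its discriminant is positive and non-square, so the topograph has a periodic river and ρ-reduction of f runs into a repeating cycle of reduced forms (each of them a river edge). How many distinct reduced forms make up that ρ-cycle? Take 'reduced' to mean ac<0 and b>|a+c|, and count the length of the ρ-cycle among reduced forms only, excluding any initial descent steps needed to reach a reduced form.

D = 12, ⌊√D⌋ = 3
descent: ρ → (-1,2,2)  [lands on river]
river: ρ → (2,2,-1)
ρ-cycle length = 2 (tail of 1 descent step not counted)

2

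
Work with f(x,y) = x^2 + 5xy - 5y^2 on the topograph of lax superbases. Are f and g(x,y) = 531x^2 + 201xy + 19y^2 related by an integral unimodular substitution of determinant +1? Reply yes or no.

D₁ = 45, D₂ = 45
river cycle of f (length 2): (-5, 5, 1), (1, 5, -5)
river cycle of g (length 2): (1, 5, -5), (-5, 5, 1)
cycles coincide ⇒ equivalent

yes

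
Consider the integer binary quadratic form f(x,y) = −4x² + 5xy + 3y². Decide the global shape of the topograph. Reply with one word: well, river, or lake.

D = b²−4ac = 5² − 4·(-4)·3 = 73
D > 0 non-square ⇒ indefinite ⇒ periodic river

river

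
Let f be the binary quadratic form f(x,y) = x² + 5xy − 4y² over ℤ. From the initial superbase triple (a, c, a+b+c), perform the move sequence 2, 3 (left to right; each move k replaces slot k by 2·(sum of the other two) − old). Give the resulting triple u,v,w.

start (1,-4,2) = (f(1,0),f(0,1),f(1,1))
replace slot 2: 2·(1+2) − (-4) = 10 → (1,10,2)
replace slot 3: 2·(1+10) − 2 = 20 → (1,10,20)

1,10,20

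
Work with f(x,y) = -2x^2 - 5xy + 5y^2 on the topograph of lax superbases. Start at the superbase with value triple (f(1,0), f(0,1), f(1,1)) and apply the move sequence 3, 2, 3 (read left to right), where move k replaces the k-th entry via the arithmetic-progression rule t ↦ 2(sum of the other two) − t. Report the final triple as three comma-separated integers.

start (-2,5,-2) = (f(1,0),f(0,1),f(1,1))
replace slot 3: 2·((-2)+5) − (-2) = 8 → (-2,5,8)
replace slot 2: 2·((-2)+8) − 5 = 7 → (-2,7,8)
replace slot 3: 2·((-2)+7) − 8 = 2 → (-2,7,2)

-2,7,2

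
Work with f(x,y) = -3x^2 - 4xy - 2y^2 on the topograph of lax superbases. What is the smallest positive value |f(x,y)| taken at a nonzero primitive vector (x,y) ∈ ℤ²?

translate: b→-2 (≡4 mod 6), so (3,4,2)→(3,-2,1)
flip: (3,-2,1)→(1,2,3)
translate: b→0 (≡2 mod 2), so (1,2,3)→(1,0,2)
reduced (well bottom): (1,0,2) with a≤c, −a<b≤a
well minimum |f| = |-1| = 1 (negative-definite)

1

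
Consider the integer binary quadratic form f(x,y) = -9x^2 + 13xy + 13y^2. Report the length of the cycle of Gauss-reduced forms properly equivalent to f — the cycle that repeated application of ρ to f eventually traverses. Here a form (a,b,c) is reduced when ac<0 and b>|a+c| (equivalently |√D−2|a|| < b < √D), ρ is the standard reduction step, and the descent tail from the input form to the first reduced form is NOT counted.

D = 637, ⌊√D⌋ = 25
river: ρ → (13,13,-9)
river: ρ → (-9,23,3)
river: ρ → (3,25,-1)
river: ρ → (-1,25,3)
river: ρ → (3,23,-9)
river: ρ → (-9,13,13)
ρ-cycle length = 6 (tail of 0 descent steps not counted)

6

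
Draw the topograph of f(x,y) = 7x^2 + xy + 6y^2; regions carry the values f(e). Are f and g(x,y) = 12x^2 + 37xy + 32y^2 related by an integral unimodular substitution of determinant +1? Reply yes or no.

D₁ = -167, D₂ = -167
f: flip: (7,1,6)→(6,-1,7)
f: reduced (well bottom): (6,-1,7) with a≤c, −a<b≤a
g: translate: b→-11 (≡37 mod 24), so (12,37,32)→(12,-11,6)
g: flip: (12,-11,6)→(6,11,12)
g: translate: b→-1 (≡11 mod 12), so (6,11,12)→(6,-1,7)
g: reduced (well bottom): (6,-1,7) with a≤c, −a<b≤a
reduced forms (6, -1, 7) vs (6, -1, 7) ⇒ equivalent

yes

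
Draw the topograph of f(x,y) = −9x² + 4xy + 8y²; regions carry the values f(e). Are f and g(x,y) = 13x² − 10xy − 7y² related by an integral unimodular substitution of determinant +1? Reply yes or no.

D₁ = 304, D₂ = 464
discriminants differ ⇒ not SL₂(ℤ)-equivalent

no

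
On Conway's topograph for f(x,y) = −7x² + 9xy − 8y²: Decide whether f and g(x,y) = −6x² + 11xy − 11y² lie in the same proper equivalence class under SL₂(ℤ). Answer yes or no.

D₁ = -143, D₂ = -143
f is negative-definite; reduce −f:
−f: translate: b→5 (≡-9 mod 14), so (7,-9,8)→(7,5,6)
−f: flip: (7,5,6)→(6,-5,7)
−f: reduced (well bottom): (6,-5,7) with a≤c, −a<b≤a
flip sign back: reduced form of f is (-6,5,-7)
g is negative-definite; reduce −g:
−g: translate: b→1 (≡-11 mod 12), so (6,-11,11)→(6,1,6)
−g: reduced (well bottom): (6,1,6) with a≤c, −a<b≤a
flip sign back: reduced form of g is (-6,-1,-6)
reduced forms (-6, 5, -7) vs (-6, -1, -6) ⇒ inequivalent

no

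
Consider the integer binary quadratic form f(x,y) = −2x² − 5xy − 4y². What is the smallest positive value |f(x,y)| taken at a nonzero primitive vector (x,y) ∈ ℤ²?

translate: b→1 (≡5 mod 4), so (2,5,4)→(2,1,1)
flip: (2,1,1)→(1,-1,2)
translate: b→1 (≡-1 mod 2), so (1,-1,2)→(1,1,2)
reduced (well bottom): (1,1,2) with a≤c, −a<b≤a
well minimum |f| = |-1| = 1 (negative-definite)

1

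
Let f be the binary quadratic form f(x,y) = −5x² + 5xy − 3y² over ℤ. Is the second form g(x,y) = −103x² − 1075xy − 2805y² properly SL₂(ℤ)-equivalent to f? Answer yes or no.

D₁ = -35, D₂ = -35
f is negative-definite; reduce −f:
−f: translate: b→5 (≡-5 mod 10), so (5,-5,3)→(5,5,3)
−f: flip: (5,5,3)→(3,-5,5)
−f: translate: b→1 (≡-5 mod 6), so (3,-5,5)→(3,1,3)
−f: reduced (well bottom): (3,1,3) with a≤c, −a<b≤a
flip sign back: reduced form of f is (-3,-1,-3)
g is negative-definite; reduce −g:
−g: translate: b→45 (≡1075 mod 206), so (103,1075,2805)→(103,45,5)
−g: flip: (103,45,5)→(5,-45,103)
−g: translate: b→5 (≡-45 mod 10), so (5,-45,103)→(5,5,3)
−g: flip: (5,5,3)→(3,-5,5)
−g: translate: b→1 (≡-5 mod 6), so (3,-5,5)→(3,1,3)
−g: reduced (well bottom): (3,1,3) with a≤c, −a<b≤a
flip sign back: reduced form of g is (-3,-1,-3)
reduced forms (-3, -1, -3) vs (-3, -1, -3) ⇒ equivalent

yes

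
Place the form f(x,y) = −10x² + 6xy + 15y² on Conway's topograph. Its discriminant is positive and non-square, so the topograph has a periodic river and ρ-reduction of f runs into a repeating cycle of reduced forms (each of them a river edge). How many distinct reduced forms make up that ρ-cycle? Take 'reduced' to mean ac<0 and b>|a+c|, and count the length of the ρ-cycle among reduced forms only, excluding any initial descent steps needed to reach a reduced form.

D = 636, ⌊√D⌋ = 25
river: ρ → (15,24,-1)
river: ρ → (-1,24,15)
river: ρ → (15,6,-10)
river: ρ → (-10,14,11)
river: ρ → (11,8,-13)
river: ρ → (-13,18,6)
river: ρ → (6,18,-13)
river: ρ → (-13,8,11)
river: ρ → (11,14,-10)
river: ρ → (-10,6,15)
ρ-cycle length = 10 (tail of 0 descent steps not counted)

10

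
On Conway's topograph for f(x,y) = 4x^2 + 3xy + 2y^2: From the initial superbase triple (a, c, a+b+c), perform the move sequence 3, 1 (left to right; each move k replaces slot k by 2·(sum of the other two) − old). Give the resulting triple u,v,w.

start (4,2,9) = (f(1,0),f(0,1),f(1,1))
replace slot 3: 2·(4+2) − 9 = 3 → (4,2,3)
replace slot 1: 2·(2+3) − 4 = 6 → (6,2,3)

6,2,3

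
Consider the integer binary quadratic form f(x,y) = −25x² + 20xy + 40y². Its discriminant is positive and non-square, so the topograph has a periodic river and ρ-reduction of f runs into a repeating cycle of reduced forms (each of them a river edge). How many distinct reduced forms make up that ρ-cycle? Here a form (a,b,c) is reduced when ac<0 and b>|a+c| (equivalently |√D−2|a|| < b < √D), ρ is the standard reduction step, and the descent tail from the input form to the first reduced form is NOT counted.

D = 4400, ⌊√D⌋ = 66
river: ρ → (40,60,-5)
river: ρ → (-5,60,40)
river: ρ → (40,20,-25)
river: ρ → (-25,30,35)
river: ρ → (35,40,-20)
river: ρ → (-20,40,35)
river: ρ → (35,30,-25)
river: ρ → (-25,20,40)
ρ-cycle length = 8 (tail of 0 descent steps not counted)

8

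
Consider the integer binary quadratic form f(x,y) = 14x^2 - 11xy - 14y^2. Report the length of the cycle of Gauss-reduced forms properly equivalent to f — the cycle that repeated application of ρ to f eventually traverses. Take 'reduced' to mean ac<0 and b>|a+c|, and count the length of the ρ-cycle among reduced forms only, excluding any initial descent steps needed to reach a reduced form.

D = 905, ⌊√D⌋ = 30
descent: ρ → (-14,11,14)  [lands on river]
river: ρ → (14,17,-11)
river: ρ → (-11,27,4)
river: ρ → (4,29,-4)
river: ρ → (-4,27,11)
river: ρ → (11,17,-14)
ρ-cycle length = 6 (tail of 1 descent step not counted)

6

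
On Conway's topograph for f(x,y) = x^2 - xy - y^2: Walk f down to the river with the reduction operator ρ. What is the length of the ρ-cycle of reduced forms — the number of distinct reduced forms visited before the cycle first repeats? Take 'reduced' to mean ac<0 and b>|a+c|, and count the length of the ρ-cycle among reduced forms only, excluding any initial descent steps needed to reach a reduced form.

D = 5, ⌊√D⌋ = 2
descent: ρ → (-1,1,1)  [lands on river]
river: ρ → (1,1,-1)
ρ-cycle length = 2 (tail of 1 descent step not counted)

2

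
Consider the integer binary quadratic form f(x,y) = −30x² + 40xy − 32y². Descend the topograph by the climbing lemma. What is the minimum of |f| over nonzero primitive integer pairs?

translate: b→20 (≡-40 mod 60), so (30,-40,32)→(30,20,22)
flip: (30,20,22)→(22,-20,30)
reduced (well bottom): (22,-20,30) with a≤c, −a<b≤a
well minimum |f| = |-22| = 22 (negative-definite)

22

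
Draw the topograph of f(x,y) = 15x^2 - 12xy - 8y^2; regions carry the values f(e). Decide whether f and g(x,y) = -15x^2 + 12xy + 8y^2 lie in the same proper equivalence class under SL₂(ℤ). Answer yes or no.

D₁ = 624, D₂ = 624
river cycle of f (length 4): (-8, 12, 15), (15, 18, -5), (-5, 22, 7), (7, 20, -8)
river cycle of g (length 4): (8, 20, -7), (-7, 22, 5), (5, 18, -15), (-15, 12, 8)
cycles differ ⇒ inequivalent

no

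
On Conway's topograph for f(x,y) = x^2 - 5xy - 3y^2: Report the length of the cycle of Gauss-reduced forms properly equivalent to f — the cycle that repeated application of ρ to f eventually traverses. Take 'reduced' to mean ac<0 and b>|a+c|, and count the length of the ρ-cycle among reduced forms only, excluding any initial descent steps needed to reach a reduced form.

D = 37, ⌊√D⌋ = 6
descent: ρ → (-3,5,1)  [lands on river]
river: ρ → (1,5,-3)
river: ρ → (-3,1,3)
river: ρ → (3,5,-1)
river: ρ → (-1,5,3)
river: ρ → (3,1,-3)
ρ-cycle length = 6 (tail of 1 descent step not counted)

6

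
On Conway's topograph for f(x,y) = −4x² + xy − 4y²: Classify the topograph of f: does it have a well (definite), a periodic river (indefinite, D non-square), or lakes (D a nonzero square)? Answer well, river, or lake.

D = b²−4ac = 1² − 4·(-4)·(-4) = -63
D < 0 ⇒ definite ⇒ every region one sign ⇒ single well

well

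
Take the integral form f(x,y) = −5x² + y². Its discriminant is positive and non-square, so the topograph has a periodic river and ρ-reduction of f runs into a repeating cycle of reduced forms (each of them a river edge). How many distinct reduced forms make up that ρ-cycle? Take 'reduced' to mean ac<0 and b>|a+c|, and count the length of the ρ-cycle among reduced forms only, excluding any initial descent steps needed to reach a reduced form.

D = 20, ⌊√D⌋ = 4
descent: ρ → (1,4,-1)  [lands on river]
river: ρ → (-1,4,1)
ρ-cycle length = 2 (tail of 1 descent step not counted)

2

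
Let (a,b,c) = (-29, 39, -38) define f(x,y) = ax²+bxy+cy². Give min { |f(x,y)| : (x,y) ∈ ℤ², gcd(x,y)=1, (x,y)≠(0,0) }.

translate: b→19 (≡-39 mod 58), so (29,-39,38)→(29,19,28)
flip: (29,19,28)→(28,-19,29)
reduced (well bottom): (28,-19,29) with a≤c, −a<b≤a
well minimum |f| = |-28| = 28 (negative-definite)

28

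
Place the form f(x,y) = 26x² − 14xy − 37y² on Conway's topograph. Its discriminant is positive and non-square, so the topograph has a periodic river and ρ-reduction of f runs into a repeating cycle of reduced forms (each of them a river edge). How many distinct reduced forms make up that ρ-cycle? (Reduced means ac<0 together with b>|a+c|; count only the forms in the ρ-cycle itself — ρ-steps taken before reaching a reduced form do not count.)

D = 4044, ⌊√D⌋ = 63
descent: ρ → (-37,14,26)  [lands on river]
river: ρ → (26,38,-25)
river: ρ → (-25,62,2)
river: ρ → (2,62,-25)
river: ρ → (-25,38,26)
river: ρ → (26,14,-37)
river: ρ → (-37,60,3)
river: ρ → (3,60,-37)
ρ-cycle length = 8 (tail of 1 descent step not counted)

8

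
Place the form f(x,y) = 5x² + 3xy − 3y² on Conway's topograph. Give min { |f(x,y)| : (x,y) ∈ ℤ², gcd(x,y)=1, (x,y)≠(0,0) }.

river: ρ → (-3,3,5)
river: ρ → (5,7,-1)
river: ρ → (-1,7,5)
river: ρ → (5,3,-3)
closes: descent 0, river 4
min |a| on river = 1

1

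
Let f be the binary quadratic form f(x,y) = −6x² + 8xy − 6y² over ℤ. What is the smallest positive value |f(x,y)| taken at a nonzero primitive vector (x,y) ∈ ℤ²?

translate: b→4 (≡-8 mod 12), so (6,-8,6)→(6,4,4)
flip: (6,4,4)→(4,-4,6)
translate: b→4 (≡-4 mod 8), so (4,-4,6)→(4,4,6)
reduced (well bottom): (4,4,6) with a≤c, −a<b≤a
well minimum |f| = |-4| = 4 (negative-definite)

4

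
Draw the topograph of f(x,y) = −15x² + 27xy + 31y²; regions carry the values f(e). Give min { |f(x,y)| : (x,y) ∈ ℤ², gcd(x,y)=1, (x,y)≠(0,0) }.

river: ρ → (31,35,-11)
river: ρ → (-11,31,37)
river: ρ → (37,43,-5)
river: ρ → (-5,47,19)
river: ρ → (19,29,-23)
river: ρ → (-23,17,25)
river: ρ → (25,33,-15)
river: ρ → (-15,27,31)
closes: descent 0, river 8
min |a| on river = 5

5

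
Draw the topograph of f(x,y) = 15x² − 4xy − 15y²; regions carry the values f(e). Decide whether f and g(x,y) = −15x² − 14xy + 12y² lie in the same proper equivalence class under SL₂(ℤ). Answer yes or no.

D₁ = 916, D₂ = 916
river cycle of f (length 10): (-15, 4, 15), (15, 26, -4), (-4, 30, 1), (1, 30, -4), (-4, 26, 15), (15, 4, -15), (-15, 26, 4), (4, 30, -1), (-1, 30, 4), (4, 26, -15)
river cycle of g (length 18): (12, 14, -15), (-15, 16, 11), (11, 28, -3), (-3, 26, 20), (20, 14, -9), (-9, 22, 12), (12, 26, -5), (-5, 24, 17), (17, 10, -12), (-12, 14, 15), … (8 more)
cycles differ ⇒ inequivalent

no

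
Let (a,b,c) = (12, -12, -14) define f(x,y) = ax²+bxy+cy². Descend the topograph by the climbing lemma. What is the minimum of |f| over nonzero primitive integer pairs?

descent: ρ → (-14,12,12)  [lands on river]
river: ρ → (12,12,-14)
river: ρ → (-14,16,10)
river: ρ → (10,24,-6)
river: ρ → (-6,24,10)
river: ρ → (10,16,-14)
closes: descent 1, river 6
min |a| on river = 6

6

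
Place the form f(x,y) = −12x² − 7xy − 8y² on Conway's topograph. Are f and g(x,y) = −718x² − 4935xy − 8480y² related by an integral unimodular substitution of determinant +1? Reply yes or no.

D₁ = -335, D₂ = -335
f is negative-definite; reduce −f:
−f: flip: (12,7,8)→(8,-7,12)
−f: reduced (well bottom): (8,-7,12) with a≤c, −a<b≤a
flip sign back: reduced form of f is (-8,7,-12)
g is negative-definite; reduce −g:
−g: translate: b→627 (≡4935 mod 1436), so (718,4935,8480)→(718,627,137)
−g: flip: (718,627,137)→(137,-627,718)
−g: translate: b→-79 (≡-627 mod 274), so (137,-627,718)→(137,-79,12)
−g: flip: (137,-79,12)→(12,79,137)
−g: translate: b→7 (≡79 mod 24), so (12,79,137)→(12,7,8)
−g: flip: (12,7,8)→(8,-7,12)
−g: reduced (well bottom): (8,-7,12) with a≤c, −a<b≤a
flip sign back: reduced form of g is (-8,7,-12)
reduced forms (-8, 7, -12) vs (-8, 7, -12) ⇒ equivalent

yes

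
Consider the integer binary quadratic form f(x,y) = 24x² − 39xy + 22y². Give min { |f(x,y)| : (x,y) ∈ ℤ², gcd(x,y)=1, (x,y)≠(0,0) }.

translate: b→9 (≡-39 mod 48), so (24,-39,22)→(24,9,7)
flip: (24,9,7)→(7,-9,24)
translate: b→5 (≡-9 mod 14), so (7,-9,24)→(7,5,22)
reduced (well bottom): (7,5,22) with a≤c, −a<b≤a
well minimum = a = 7

7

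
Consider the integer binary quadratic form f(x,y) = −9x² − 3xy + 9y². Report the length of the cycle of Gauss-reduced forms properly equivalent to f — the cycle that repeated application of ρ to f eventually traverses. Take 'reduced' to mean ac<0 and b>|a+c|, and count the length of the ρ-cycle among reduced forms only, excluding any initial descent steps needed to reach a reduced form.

D = 333, ⌊√D⌋ = 18
descent: ρ → (9,3,-9)  [lands on river]
river: ρ → (-9,15,3)
river: ρ → (3,15,-9)
river: ρ → (-9,3,9)
river: ρ → (9,15,-3)
river: ρ → (-3,15,9)
ρ-cycle length = 6 (tail of 1 descent step not counted)

6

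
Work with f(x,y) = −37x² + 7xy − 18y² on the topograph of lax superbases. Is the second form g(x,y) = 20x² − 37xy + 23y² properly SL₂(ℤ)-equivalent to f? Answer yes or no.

D₁ = -2615, D₂ = -471
discriminants differ ⇒ not SL₂(ℤ)-equivalent

no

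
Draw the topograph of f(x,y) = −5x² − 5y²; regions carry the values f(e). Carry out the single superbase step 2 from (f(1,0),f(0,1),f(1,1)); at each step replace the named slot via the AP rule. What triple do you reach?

start (-5,-5,-10) = (f(1,0),f(0,1),f(1,1))
replace slot 2: 2·((-5)+(-10)) − (-5) = -25 → (-5,-25,-10)

-5,-25,-10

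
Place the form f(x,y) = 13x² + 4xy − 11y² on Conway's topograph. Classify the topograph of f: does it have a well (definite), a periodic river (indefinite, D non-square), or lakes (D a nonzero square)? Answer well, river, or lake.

D = b²−4ac = 4² − 4·13·(-11) = 588
D > 0 non-square ⇒ indefinite ⇒ periodic river

river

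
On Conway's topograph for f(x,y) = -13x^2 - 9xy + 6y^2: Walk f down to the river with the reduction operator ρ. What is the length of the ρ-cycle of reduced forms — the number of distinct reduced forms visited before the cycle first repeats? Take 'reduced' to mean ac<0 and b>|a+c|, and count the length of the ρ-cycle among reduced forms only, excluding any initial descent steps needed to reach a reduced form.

D = 393, ⌊√D⌋ = 19
descent: ρ → (6,9,-13)  [lands on river]
river: ρ → (-13,17,2)
river: ρ → (2,19,-4)
river: ρ → (-4,13,14)
river: ρ → (14,15,-3)
river: ρ → (-3,15,14)
river: ρ → (14,13,-4)
river: ρ → (-4,19,2)
river: ρ → (2,17,-13)
river: ρ → (-13,9,6)
river: ρ → (6,15,-7)
river: ρ → (-7,13,8)
river: ρ → (8,19,-1)
river: ρ → (-1,19,8)
river: ρ → (8,13,-7)
river: ρ → (-7,15,6)
ρ-cycle length = 16 (tail of 1 descent step not counted)

16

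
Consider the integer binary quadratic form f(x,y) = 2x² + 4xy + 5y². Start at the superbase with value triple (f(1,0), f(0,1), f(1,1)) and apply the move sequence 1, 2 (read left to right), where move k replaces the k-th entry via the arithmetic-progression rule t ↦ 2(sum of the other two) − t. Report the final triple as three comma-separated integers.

start (2,5,11) = (f(1,0),f(0,1),f(1,1))
replace slot 1: 2·(5+11) − 2 = 30 → (30,5,11)
replace slot 2: 2·(30+11) − 5 = 77 → (30,77,11)

30,77,11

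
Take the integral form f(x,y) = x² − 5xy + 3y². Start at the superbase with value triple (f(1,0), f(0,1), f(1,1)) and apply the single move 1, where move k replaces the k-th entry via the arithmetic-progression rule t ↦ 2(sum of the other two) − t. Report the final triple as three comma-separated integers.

start (1,3,-1) = (f(1,0),f(0,1),f(1,1))
replace slot 1: 2·(3+(-1)) − 1 = 3 → (3,3,-1)

3,3,-1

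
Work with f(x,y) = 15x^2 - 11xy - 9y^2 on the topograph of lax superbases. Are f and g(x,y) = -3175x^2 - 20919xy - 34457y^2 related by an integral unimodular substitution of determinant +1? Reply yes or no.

D₁ = 661, D₂ = 661
river cycle of f (length 22): (-9, 11, 15), (15, 19, -5), (-5, 21, 11), (11, 23, -3), (-3, 25, 3), (3, 23, -11), (-11, 21, 5), (5, 19, -15), (-15, 11, 9), (9, 25, -1), … (12 more)
river cycle of g (length 22): (-5, 21, 11), (11, 23, -3), (-3, 25, 3), (3, 23, -11), (-11, 21, 5), (5, 19, -15), (-15, 11, 9), (9, 25, -1), (-1, 25, 9), (9, 11, -15), … (12 more)
cycles coincide ⇒ equivalent

yes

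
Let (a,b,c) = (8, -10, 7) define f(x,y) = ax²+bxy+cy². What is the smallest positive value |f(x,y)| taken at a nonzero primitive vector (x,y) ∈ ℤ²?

translate: b→6 (≡-10 mod 16), so (8,-10,7)→(8,6,5)
flip: (8,6,5)→(5,-6,8)
translate: b→4 (≡-6 mod 10), so (5,-6,8)→(5,4,7)
reduced (well bottom): (5,4,7) with a≤c, −a<b≤a
well minimum = a = 5

5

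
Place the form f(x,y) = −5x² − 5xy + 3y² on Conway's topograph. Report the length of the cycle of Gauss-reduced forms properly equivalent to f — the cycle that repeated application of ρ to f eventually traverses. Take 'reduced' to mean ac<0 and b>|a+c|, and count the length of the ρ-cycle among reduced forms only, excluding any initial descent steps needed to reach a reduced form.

D = 85, ⌊√D⌋ = 9
descent: ρ → (3,5,-5)  [lands on river]
river: ρ → (-5,5,3)
river: ρ → (3,7,-3)
river: ρ → (-3,5,5)
river: ρ → (5,5,-3)
river: ρ → (-3,7,3)
ρ-cycle length = 6 (tail of 1 descent step not counted)

6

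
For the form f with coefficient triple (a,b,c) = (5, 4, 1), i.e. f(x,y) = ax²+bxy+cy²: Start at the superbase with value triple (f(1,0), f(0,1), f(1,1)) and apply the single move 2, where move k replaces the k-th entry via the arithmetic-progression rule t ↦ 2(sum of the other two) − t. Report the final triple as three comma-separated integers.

start (5,1,10) = (f(1,0),f(0,1),f(1,1))
replace slot 2: 2·(5+10) − 1 = 29 → (5,29,10)

5,29,10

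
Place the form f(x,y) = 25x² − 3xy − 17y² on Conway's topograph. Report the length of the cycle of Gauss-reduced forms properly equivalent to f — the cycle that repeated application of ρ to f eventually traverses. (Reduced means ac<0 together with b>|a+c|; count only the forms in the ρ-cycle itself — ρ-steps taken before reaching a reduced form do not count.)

D = 1709, ⌊√D⌋ = 41
descent: ρ → (-17,37,5)  [lands on river]
river: ρ → (5,33,-31)
river: ρ → (-31,29,7)
river: ρ → (7,41,-1)
river: ρ → (-1,41,7)
river: ρ → (7,29,-31)
river: ρ → (-31,33,5)
river: ρ → (5,37,-17)
river: ρ → (-17,31,11)
river: ρ → (11,35,-11)
river: ρ → (-11,31,17)
river: ρ → (17,37,-5)
river: ρ → (-5,33,31)
river: ρ → (31,29,-7)
river: ρ → (-7,41,1)
river: ρ → (1,41,-7)
river: ρ → (-7,29,31)
river: ρ → (31,33,-5)
river: ρ → (-5,37,17)
river: ρ → (17,31,-11)
river: ρ → (-11,35,11)
river: ρ → (11,31,-17)
ρ-cycle length = 22 (tail of 1 descent step not counted)

22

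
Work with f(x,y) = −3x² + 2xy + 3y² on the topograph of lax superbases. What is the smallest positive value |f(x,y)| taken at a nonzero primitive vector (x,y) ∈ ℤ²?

river: ρ → (3,4,-2)
river: ρ → (-2,4,3)
river: ρ → (3,2,-3)
river: ρ → (-3,4,2)
river: ρ → (2,4,-3)
river: ρ → (-3,2,3)
closes: descent 0, river 6
min |a| on river = 2

2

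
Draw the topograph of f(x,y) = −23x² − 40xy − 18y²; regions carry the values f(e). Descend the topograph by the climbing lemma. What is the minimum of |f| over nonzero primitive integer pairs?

translate: b→-6 (≡40 mod 46), so (23,40,18)→(23,-6,1)
flip: (23,-6,1)→(1,6,23)
translate: b→0 (≡6 mod 2), so (1,6,23)→(1,0,14)
reduced (well bottom): (1,0,14) with a≤c, −a<b≤a
well minimum |f| = |-1| = 1 (negative-definite)

1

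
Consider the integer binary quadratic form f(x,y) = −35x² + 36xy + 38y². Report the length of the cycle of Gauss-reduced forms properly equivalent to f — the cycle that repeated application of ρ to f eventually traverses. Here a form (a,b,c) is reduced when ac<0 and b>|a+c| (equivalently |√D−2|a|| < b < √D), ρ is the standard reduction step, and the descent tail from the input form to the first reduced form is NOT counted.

D = 6616, ⌊√D⌋ = 81
river: ρ → (38,40,-33)
river: ρ → (-33,26,45)
river: ρ → (45,64,-14)
river: ρ → (-14,76,15)
river: ρ → (15,74,-19)
river: ρ → (-19,78,7)
river: ρ → (7,76,-30)
river: ρ → (-30,44,39)
river: ρ → (39,34,-35)
river: ρ → (-35,36,38)
ρ-cycle length = 10 (tail of 0 descent steps not counted)

10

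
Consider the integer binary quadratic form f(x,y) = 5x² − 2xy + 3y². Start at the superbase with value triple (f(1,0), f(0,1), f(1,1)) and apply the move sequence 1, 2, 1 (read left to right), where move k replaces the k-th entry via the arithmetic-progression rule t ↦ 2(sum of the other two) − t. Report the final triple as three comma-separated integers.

start (5,3,6) = (f(1,0),f(0,1),f(1,1))
replace slot 1: 2·(3+6) − 5 = 13 → (13,3,6)
replace slot 2: 2·(13+6) − 3 = 35 → (13,35,6)
replace slot 1: 2·(35+6) − 13 = 69 → (69,35,6)

69,35,6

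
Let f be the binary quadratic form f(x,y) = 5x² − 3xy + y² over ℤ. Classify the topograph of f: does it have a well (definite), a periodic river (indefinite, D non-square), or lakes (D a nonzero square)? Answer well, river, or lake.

D = b²−4ac = (-3)² − 4·5·1 = -11
D < 0 ⇒ definite ⇒ every region one sign ⇒ single well

well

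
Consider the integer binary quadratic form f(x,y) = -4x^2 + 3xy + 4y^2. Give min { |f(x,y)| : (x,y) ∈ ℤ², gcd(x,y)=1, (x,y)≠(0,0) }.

river: ρ → (4,5,-3)
river: ρ → (-3,7,2)
river: ρ → (2,5,-6)
river: ρ → (-6,7,1)
river: ρ → (1,7,-6)
river: ρ → (-6,5,2)
river: ρ → (2,7,-3)
river: ρ → (-3,5,4)
river: ρ → (4,3,-4)
river: ρ → (-4,5,3)
river: ρ → (3,7,-2)
river: ρ → (-2,5,6)
river: ρ → (6,7,-1)
river: ρ → (-1,7,6)
river: ρ → (6,5,-2)
river: ρ → (-2,7,3)
river: ρ → (3,5,-4)
river: ρ → (-4,3,4)
closes: descent 0, river 18
min |a| on river = 1

1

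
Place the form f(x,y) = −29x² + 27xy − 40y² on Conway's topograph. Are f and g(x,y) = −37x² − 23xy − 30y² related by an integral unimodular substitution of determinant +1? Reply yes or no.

D₁ = -3911, D₂ = -3911
f is negative-definite; reduce −f:
−f: reduced (well bottom): (29,-27,40) with a≤c, −a<b≤a
flip sign back: reduced form of f is (-29,27,-40)
g is negative-definite; reduce −g:
−g: flip: (37,23,30)→(30,-23,37)
−g: reduced (well bottom): (30,-23,37) with a≤c, −a<b≤a
flip sign back: reduced form of g is (-30,23,-37)
reduced forms (-29, 27, -40) vs (-30, 23, -37) ⇒ inequivalent

no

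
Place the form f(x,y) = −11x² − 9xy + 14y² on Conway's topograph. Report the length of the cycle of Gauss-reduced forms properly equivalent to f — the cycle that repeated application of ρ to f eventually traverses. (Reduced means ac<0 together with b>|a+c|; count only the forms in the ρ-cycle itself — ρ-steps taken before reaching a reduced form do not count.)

D = 697, ⌊√D⌋ = 26
descent: ρ → (14,9,-11)  [lands on river]
river: ρ → (-11,13,12)
river: ρ → (12,11,-12)
river: ρ → (-12,13,11)
river: ρ → (11,9,-14)
river: ρ → (-14,19,6)
river: ρ → (6,17,-17)
river: ρ → (-17,17,6)
river: ρ → (6,19,-14)
river: ρ → (-14,9,11)
river: ρ → (11,13,-12)
river: ρ → (-12,11,12)
river: ρ → (12,13,-11)
river: ρ → (-11,9,14)
river: ρ → (14,19,-6)
river: ρ → (-6,17,17)
river: ρ → (17,17,-6)
river: ρ → (-6,19,14)
ρ-cycle length = 18 (tail of 1 descent step not counted)

18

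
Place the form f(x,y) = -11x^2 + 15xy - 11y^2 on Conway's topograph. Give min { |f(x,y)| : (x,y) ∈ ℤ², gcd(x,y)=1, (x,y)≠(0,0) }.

translate: b→7 (≡-15 mod 22), so (11,-15,11)→(11,7,7)
flip: (11,7,7)→(7,-7,11)
translate: b→7 (≡-7 mod 14), so (7,-7,11)→(7,7,11)
reduced (well bottom): (7,7,11) with a≤c, −a<b≤a
well minimum |f| = |-7| = 7 (negative-definite)

7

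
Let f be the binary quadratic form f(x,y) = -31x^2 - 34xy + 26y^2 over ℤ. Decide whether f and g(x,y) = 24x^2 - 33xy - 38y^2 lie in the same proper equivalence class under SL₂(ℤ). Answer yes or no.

D₁ = 4380, D₂ = 4737
discriminants differ ⇒ not SL₂(ℤ)-equivalent

no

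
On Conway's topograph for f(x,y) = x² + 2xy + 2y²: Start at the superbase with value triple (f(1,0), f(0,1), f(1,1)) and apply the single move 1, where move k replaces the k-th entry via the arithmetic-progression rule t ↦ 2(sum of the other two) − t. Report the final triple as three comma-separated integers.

start (1,2,5) = (f(1,0),f(0,1),f(1,1))
replace slot 1: 2·(2+5) − 1 = 13 → (13,2,5)

13,2,5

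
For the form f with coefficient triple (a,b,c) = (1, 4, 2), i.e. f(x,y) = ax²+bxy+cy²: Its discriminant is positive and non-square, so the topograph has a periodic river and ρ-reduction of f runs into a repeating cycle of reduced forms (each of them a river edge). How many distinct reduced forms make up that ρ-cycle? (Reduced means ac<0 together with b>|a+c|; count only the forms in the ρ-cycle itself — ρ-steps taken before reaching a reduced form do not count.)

D = 8, ⌊√D⌋ = 2
descent: ρ → (2,0,-1)
descent: ρ → (-1,2,1)  [lands on river]
river: ρ → (1,2,-1)
ρ-cycle length = 2 (tail of 2 descent steps not counted)

2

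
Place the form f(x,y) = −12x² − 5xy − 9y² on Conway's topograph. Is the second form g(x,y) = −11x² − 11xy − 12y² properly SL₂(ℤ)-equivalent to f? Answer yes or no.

D₁ = -407, D₂ = -407
f is negative-definite; reduce −f:
−f: flip: (12,5,9)→(9,-5,12)
−f: reduced (well bottom): (9,-5,12) with a≤c, −a<b≤a
flip sign back: reduced form of f is (-9,5,-12)
g is negative-definite; reduce −g:
−g: reduced (well bottom): (11,11,12) with a≤c, −a<b≤a
flip sign back: reduced form of g is (-11,-11,-12)
reduced forms (-9, 5, -12) vs (-11, -11, -12) ⇒ inequivalent

no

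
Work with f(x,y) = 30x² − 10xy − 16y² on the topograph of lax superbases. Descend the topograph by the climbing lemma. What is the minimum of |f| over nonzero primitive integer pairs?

descent: ρ → (-16,42,4)  [lands on river]
river: ρ → (4,38,-36)
river: ρ → (-36,34,6)
river: ρ → (6,38,-24)
river: ρ → (-24,10,20)
river: ρ → (20,30,-14)
river: ρ → (-14,26,24)
river: ρ → (24,22,-16)
closes: descent 1, river 8
min |a| on river = 4

4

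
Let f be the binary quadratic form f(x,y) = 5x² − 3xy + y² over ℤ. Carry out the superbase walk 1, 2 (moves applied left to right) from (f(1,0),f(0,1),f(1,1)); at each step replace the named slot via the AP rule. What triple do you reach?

start (5,1,3) = (f(1,0),f(0,1),f(1,1))
replace slot 1: 2·(1+3) − 5 = 3 → (3,1,3)
replace slot 2: 2·(3+3) − 1 = 11 → (3,11,3)

3,11,3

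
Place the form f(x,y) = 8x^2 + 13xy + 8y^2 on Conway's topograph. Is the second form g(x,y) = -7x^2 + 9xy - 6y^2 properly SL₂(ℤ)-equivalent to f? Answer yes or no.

D₁ = -87, D₂ = -87
f: translate: b→-3 (≡13 mod 16), so (8,13,8)→(8,-3,3)
f: flip: (8,-3,3)→(3,3,8)
f: reduced (well bottom): (3,3,8) with a≤c, −a<b≤a
g is negative-definite; reduce −g:
−g: translate: b→5 (≡-9 mod 14), so (7,-9,6)→(7,5,4)
−g: flip: (7,5,4)→(4,-5,7)
−g: translate: b→3 (≡-5 mod 8), so (4,-5,7)→(4,3,6)
−g: reduced (well bottom): (4,3,6) with a≤c, −a<b≤a
flip sign back: reduced form of g is (-4,-3,-6)
reduced forms (3, 3, 8) vs (-4, -3, -6) ⇒ inequivalent

no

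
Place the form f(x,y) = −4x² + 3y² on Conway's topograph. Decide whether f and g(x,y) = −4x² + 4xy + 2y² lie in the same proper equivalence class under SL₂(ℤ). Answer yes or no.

D₁ = 48, D₂ = 48
river cycle of f (length 2): (3, 6, -1), (-1, 6, 3)
river cycle of g (length 2): (2, 4, -4), (-4, 4, 2)
cycles differ ⇒ inequivalent

no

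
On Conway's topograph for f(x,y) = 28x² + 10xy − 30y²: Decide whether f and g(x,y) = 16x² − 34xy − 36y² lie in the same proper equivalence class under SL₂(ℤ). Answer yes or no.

D₁ = 3460, D₂ = 3460
river cycle of f (length 42): (-30, 50, 8), (8, 46, -42), (-42, 38, 12), (12, 58, -2), (-2, 58, 12), (12, 38, -42), (-42, 46, 8), (8, 50, -30), (-30, 10, 28), (28, 46, -12), … (32 more)
river cycle of g (length 38): (-36, 34, 16), (16, 30, -40), (-40, 50, 6), (6, 58, -4), (-4, 54, 34), (34, 14, -24), (-24, 34, 24), (24, 14, -34), (-34, 54, 4), (4, 58, -6), … (28 more)
cycles differ ⇒ inequivalent

no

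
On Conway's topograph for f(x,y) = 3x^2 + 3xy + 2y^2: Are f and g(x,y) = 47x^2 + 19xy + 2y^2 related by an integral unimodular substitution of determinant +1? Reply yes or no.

D₁ = -15, D₂ = -15
f: flip: (3,3,2)→(2,-3,3)
f: translate: b→1 (≡-3 mod 4), so (2,-3,3)→(2,1,2)
f: reduced (well bottom): (2,1,2) with a≤c, −a<b≤a
g: flip: (47,19,2)→(2,-19,47)
g: translate: b→1 (≡-19 mod 4), so (2,-19,47)→(2,1,2)
g: reduced (well bottom): (2,1,2) with a≤c, −a<b≤a
reduced forms (2, 1, 2) vs (2, 1, 2) ⇒ equivalent

yes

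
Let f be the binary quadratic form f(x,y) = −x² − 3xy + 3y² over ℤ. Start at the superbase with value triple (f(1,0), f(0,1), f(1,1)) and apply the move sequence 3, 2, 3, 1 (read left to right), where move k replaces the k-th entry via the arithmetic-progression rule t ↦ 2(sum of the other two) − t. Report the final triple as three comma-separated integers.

start (-1,3,-1) = (f(1,0),f(0,1),f(1,1))
replace slot 3: 2·((-1)+3) − (-1) = 5 → (-1,3,5)
replace slot 2: 2·((-1)+5) − 3 = 5 → (-1,5,5)
replace slot 3: 2·((-1)+5) − 5 = 3 → (-1,5,3)
replace slot 1: 2·(5+3) − (-1) = 17 → (17,5,3)

17,5,3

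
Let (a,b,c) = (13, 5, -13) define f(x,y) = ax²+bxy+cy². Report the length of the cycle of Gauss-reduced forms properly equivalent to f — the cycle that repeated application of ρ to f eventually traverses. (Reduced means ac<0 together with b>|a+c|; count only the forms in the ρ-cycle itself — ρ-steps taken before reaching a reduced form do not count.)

D = 701, ⌊√D⌋ = 26
river: ρ → (-13,21,5)
river: ρ → (5,19,-17)
river: ρ → (-17,15,7)
river: ρ → (7,13,-19)
river: ρ → (-19,25,1)
river: ρ → (1,25,-19)
river: ρ → (-19,13,7)
river: ρ → (7,15,-17)
river: ρ → (-17,19,5)
river: ρ → (5,21,-13)
river: ρ → (-13,5,13)
river: ρ → (13,21,-5)
river: ρ → (-5,19,17)
river: ρ → (17,15,-7)
river: ρ → (-7,13,19)
river: ρ → (19,25,-1)
river: ρ → (-1,25,19)
river: ρ → (19,13,-7)
river: ρ → (-7,15,17)
river: ρ → (17,19,-5)
river: ρ → (-5,21,13)
river: ρ → (13,5,-13)
ρ-cycle length = 22 (tail of 0 descent steps not counted)

22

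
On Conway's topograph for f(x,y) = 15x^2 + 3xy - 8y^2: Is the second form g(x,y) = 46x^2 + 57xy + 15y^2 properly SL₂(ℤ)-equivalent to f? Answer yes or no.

D₁ = 489, D₂ = 489
river cycle of f (length 22): (-8, 13, 10), (10, 7, -11), (-11, 15, 6), (6, 21, -2), (-2, 19, 16), (16, 13, -5), (-5, 17, 10), (10, 3, -12), (-12, 21, 1), (1, 21, -12), … (12 more)
river cycle of g (length 22): (-8, 13, 10), (10, 7, -11), (-11, 15, 6), (6, 21, -2), (-2, 19, 16), (16, 13, -5), (-5, 17, 10), (10, 3, -12), (-12, 21, 1), (1, 21, -12), … (12 more)
cycles coincide ⇒ equivalent

yes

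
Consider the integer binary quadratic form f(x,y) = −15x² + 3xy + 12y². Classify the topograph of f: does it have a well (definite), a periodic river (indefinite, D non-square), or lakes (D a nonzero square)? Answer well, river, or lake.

D = b²−4ac = 3² − 4·(-15)·12 = 729
D = 27² is a perfect square ⇒ form factors over ℤ ⇒ lakes

lake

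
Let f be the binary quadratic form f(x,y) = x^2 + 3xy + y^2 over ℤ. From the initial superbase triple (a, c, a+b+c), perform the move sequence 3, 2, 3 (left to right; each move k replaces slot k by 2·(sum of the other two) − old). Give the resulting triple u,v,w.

start (1,1,5) = (f(1,0),f(0,1),f(1,1))
replace slot 3: 2·(1+1) − 5 = -1 → (1,1,-1)
replace slot 2: 2·(1+(-1)) − 1 = -1 → (1,-1,-1)
replace slot 3: 2·(1+(-1)) − (-1) = 1 → (1,-1,1)

1,-1,1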